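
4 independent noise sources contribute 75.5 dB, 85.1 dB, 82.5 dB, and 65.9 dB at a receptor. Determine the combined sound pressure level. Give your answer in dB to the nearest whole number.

87 dB

For uncorrelated sources the intensities add, so convert each level to linear form, sum, and take 10·log₁₀ of the total.
Σ 10^(L/10) = 10^(75.5/10) + 10^(85.1/10) + 10^(82.5/10) + 10^(65.9/10) = 5.408e+08.
L_total = 10·log₁₀(5.408e+08) = 87.33 dB.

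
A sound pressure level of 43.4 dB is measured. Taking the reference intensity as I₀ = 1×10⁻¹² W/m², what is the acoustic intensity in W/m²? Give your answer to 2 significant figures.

L = 10·log₁₀(I/I₀) ⇒ I = I₀·10^(L/10) = 10⁻¹² × 10^4.34.

2.2e-08 W/m²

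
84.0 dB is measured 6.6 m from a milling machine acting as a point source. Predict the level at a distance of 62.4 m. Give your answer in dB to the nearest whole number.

64 dB

For a point source, L₂ = L₁ − 20·log₁₀(r₂/r₁).
L₂ = 84.0 − 20·log₁₀(62.4/6.6) = 84.0 − 19.513 = 64.49 dB.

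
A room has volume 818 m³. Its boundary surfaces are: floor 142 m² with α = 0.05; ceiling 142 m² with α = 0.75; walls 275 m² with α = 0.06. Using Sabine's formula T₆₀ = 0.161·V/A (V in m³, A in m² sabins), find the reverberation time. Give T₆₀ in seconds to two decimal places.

1.01 s

A = Σ Sᵢαᵢ = 142·0.05 + 142·0.75 + 275·0.06 = 130.10 m².
T₆₀ = 0.161 × 818 / 130.10 = 1.012 s.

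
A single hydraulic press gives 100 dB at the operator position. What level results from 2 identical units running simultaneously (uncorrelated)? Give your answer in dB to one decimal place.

With 2 equal, uncorrelated contributions the intensity is 2× that of one unit, giving a rise of 10·log₁₀ 2.
L_total = 100 + 10·log₁₀(2) = 100 + 3.010 = 103.01 dB.

103.0 dB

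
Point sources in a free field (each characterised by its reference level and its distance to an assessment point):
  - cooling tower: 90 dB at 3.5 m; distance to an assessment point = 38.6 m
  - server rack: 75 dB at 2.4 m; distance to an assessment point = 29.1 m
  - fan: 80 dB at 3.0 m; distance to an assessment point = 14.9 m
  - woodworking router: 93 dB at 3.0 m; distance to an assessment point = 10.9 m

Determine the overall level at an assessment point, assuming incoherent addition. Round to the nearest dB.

82 dB

Propagate each source to the receiver with L = L_ref − 20·log₁₀(r/r_ref), then add intensities.
cooling tower: 90 − 20·log₁₀(38.6/3.5) = 90 − 20.85 = 69.15 dB.
server rack: 75 − 20·log₁₀(29.1/2.4) = 75 − 21.67 = 53.33 dB.
fan: 80 − 20·log₁₀(14.9/3.0) = 80 − 13.92 = 66.08 dB.
woodworking router: 93 − 20·log₁₀(10.9/3.0) = 93 − 11.21 = 81.79 dB.
Σ 10^(L/10) = 1.636e+08 → L_total = 10·log₁₀(1.636e+08) = 82.14 dB.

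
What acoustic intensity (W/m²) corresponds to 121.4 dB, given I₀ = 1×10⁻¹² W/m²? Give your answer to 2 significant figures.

I/I₀ = 10^(121.4/10) = 1.38e+12, so I = 1.38e+12 × 10⁻¹² W/m².

1.4 W/m²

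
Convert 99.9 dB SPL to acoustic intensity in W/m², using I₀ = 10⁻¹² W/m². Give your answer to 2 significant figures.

0.0098 W/m²

L = 10·log₁₀(I/I₀) ⇒ I = I₀·10^(L/10) = 10⁻¹² × 10^9.99.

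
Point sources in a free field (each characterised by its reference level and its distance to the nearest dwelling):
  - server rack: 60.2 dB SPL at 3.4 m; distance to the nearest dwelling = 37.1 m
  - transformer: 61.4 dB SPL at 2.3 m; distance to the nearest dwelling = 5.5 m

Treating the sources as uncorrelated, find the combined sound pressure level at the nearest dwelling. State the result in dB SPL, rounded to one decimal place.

54.0 dB SPL

Propagate each source to the receiver with L = L_ref − 20·log₁₀(r/r_ref), then add intensities.
server rack: 60.2 − 20·log₁₀(37.1/3.4) = 60.2 − 20.76 = 39.44 dB SPL.
transformer: 61.4 − 20·log₁₀(5.5/2.3) = 61.4 − 7.57 = 53.83 dB SPL.
Σ 10^(L/10) = 2.502e+05 → L_total = 10·log₁₀(2.502e+05) = 53.98 dB SPL.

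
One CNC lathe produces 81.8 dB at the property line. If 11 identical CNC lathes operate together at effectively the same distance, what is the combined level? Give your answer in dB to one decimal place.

92.2 dB

L_total = L₁ + 10·log₁₀ N for N identical incoherent sources.
L_total = 81.8 + 10·log₁₀(11) = 81.8 + 10.414 = 92.21 dB.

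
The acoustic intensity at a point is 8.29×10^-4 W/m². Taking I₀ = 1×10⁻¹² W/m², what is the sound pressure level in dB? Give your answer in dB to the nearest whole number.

I/I₀ = 8.29×10^-4/10⁻¹² = 8.29×10^8, and L = 10·log₁₀(I/I₀).
L = 10·(0.9186 + 8) = 89.19 dB.

89 dB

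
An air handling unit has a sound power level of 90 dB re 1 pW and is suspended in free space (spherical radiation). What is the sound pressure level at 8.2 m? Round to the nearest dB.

L_p = L_w − 10·log₁₀(4π·r²) with r = 8.2 m.
4π·r² = 845 m², 10·log₁₀ of that is 29.268 dB.
L_p = 90 − 29.268 = 60.73 dB.

61 dB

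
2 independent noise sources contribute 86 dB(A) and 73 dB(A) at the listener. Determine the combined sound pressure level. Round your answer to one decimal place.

86.2 dB(A)

Incoherent sources combine by intensity addition: L_total = 10·log₁₀(Σ 10^(L_i/10)).
Σ 10^(L/10) = 10^(86/10) + 10^(73/10) = 4.181e+08.
L_total = 10·log₁₀(4.181e+08) = 86.21 dB(A).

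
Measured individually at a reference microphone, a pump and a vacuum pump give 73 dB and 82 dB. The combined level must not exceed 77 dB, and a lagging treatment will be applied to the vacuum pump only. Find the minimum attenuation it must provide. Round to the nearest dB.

7 dB

Everything except the vacuum pump sums to 10^(73/10) = 1.995e+07 in linear terms, 73.00 dB.
The limit corresponds to 10^(77/10) = 5.012e+07; subtracting the fixed part leaves 3.017e+07 for the vacuum pump, i.e. 74.80 dB.
Required insertion loss = 82 − 74.80 = 7.20 dB.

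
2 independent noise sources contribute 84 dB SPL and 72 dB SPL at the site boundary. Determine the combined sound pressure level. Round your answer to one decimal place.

84.3 dB SPL

Incoherent sources combine by intensity addition: L_total = 10·log₁₀(Σ 10^(L_i/10)).
Σ 10^(L/10) = 10^(84/10) + 10^(72/10) = 2.670e+08.
L_total = 10·log₁₀(2.670e+08) = 84.27 dB SPL.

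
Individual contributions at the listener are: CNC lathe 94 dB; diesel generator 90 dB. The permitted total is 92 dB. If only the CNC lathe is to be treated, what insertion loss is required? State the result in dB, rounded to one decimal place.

6.3 dB

The untreated sources together contribute 10^(90/10) = 1.000e+09, i.e. 90.00 dB.
To meet 92 dB overall, the treated CNC lathe may contribute at most 10^(92/10) − 1.000e+09 = 5.849e+08, i.e. 87.67 dB.
So the CNC lathe must be reduced from 94 to 87.67 dB: IL = 6.33 dB.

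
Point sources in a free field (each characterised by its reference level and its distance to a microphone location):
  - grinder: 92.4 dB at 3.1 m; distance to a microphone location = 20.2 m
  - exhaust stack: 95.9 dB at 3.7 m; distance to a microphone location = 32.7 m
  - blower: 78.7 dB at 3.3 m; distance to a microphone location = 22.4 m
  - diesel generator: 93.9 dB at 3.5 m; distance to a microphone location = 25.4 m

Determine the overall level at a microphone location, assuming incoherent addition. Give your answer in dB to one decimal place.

Apply inverse-square spreading to bring every level to the receiver, then sum 10^(L/10).
grinder: 92.4 − 20·log₁₀(20.2/3.1) = 92.4 − 16.28 = 76.12 dB.
exhaust stack: 95.9 − 20·log₁₀(32.7/3.7) = 95.9 − 18.93 = 76.97 dB.
blower: 78.7 − 20·log₁₀(22.4/3.3) = 78.7 − 16.63 = 62.07 dB.
diesel generator: 93.9 − 20·log₁₀(25.4/3.5) = 93.9 − 17.22 = 76.68 dB.
Σ 10^(L/10) = 1.390e+08 → L_total = 10·log₁₀(1.390e+08) = 81.43 dB.

81.4 dB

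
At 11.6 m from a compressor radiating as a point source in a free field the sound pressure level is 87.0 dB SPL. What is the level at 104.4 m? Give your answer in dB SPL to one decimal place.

Spherical spreading from a point source gives a 20·log₁₀(r₂/r₁) drop.
L₂ = 87.0 − 20·log₁₀(104.4/11.6) = 87.0 − 19.085 = 67.92 dB SPL.

67.9 dB SPL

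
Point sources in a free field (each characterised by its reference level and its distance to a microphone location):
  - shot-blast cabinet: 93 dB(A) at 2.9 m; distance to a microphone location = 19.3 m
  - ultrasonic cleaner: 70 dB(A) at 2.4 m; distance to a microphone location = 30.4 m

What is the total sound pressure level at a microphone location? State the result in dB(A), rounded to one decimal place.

76.5 dB(A)

Apply inverse-square spreading to bring every level to the receiver, then sum 10^(L/10).
shot-blast cabinet: 93 − 20·log₁₀(19.3/2.9) = 93 − 16.46 = 76.54 dB(A).
ultrasonic cleaner: 70 − 20·log₁₀(30.4/2.4) = 70 − 22.05 = 47.95 dB(A).
Σ 10^(L/10) = 4.511e+07 → L_total = 10·log₁₀(4.511e+07) = 76.54 dB(A).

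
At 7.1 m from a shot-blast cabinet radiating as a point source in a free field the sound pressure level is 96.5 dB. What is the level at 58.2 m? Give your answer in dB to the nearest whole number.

78 dB

Spherical spreading from a point source gives a 20·log₁₀(r₂/r₁) drop.
L₂ = 96.5 − 20·log₁₀(58.2/7.1) = 96.5 − 18.273 = 78.23 dB.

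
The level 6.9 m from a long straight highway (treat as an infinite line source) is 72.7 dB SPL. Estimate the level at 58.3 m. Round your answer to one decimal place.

For a line source, L₂ = L₁ − 10·log₁₀(r₂/r₁).
L₂ = 72.7 − 10·log₁₀(58.3/6.9) = 72.7 − 9.268 = 63.43 dB SPL.

63.4 dB SPL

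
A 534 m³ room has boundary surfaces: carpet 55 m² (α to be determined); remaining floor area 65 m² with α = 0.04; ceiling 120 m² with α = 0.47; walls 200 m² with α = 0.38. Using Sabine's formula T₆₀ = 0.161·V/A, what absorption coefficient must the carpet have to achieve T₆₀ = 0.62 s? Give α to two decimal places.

A = 0.161·V/T₆₀ = 0.161·534/0.62 = 138.67 m² sabins.
Absorption from the other surfaces = 65·0.04 + 120·0.47 + 200·0.38 = 135.00 m², so the carpet must supply 3.67 m² over 55 m².
α = 3.67/55 = 0.067.

0.07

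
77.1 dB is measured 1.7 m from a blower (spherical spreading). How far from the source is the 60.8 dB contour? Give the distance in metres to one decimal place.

11.1 m

The 16.3 dB drop corresponds to a distance ratio of 10^(16.3/20) for a point source.
r₂ = 1.7·10^((77.1−60.8)/20) = 1.7·10^(16.3/20) = 11.10 m.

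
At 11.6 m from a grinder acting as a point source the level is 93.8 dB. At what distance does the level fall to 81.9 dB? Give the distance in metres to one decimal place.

The 11.9 dB drop corresponds to a distance ratio of 10^(11.9/20) for a point source.
r₂ = 11.6·10^((93.8−81.9)/20) = 11.6·10^(11.9/20) = 45.65 m.

45.7 m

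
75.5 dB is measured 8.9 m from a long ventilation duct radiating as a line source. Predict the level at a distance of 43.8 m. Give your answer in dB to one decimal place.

For a line source, L₂ = L₁ − 10·log₁₀(r₂/r₁).
L₂ = 75.5 − 10·log₁₀(43.8/8.9) = 75.5 − 6.921 = 68.58 dB.

68.6 dB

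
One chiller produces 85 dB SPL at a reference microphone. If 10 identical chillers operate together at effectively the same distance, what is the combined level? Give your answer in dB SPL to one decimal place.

95.0 dB SPL

With 10 equal, uncorrelated contributions the intensity is 10× that of one unit, giving a rise of 10·log₁₀ 10.
L_total = 85 + 10·log₁₀(10) = 85 + 10.000 = 95.00 dB SPL.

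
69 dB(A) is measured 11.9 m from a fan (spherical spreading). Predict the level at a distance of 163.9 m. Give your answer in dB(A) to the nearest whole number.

46 dB(A)

Point-source attenuation: ΔL = 20·log₁₀(r₂/r₁) = 20·log₁₀(163.9/11.9) = 22.781 dB.
L₂ = 69 − 20·log₁₀(163.9/11.9) = 69 − 22.781 = 46.22 dB(A).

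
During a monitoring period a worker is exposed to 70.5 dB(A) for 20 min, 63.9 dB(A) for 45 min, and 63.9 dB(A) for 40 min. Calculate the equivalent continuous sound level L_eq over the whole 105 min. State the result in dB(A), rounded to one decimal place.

The energy average is taken in the linear domain: L_eq = 10·log₁₀[(Σ tᵢ·10^(Lᵢ/10))/T], T = 105 min.
Σ tᵢ·10^(Lᵢ/10) = 20·10^(70.5/10) + 45·10^(63.9/10) + 40·10^(63.9/10) = 4.331e+08.
L_eq = 10·log₁₀(4.331e+08/105) = 66.15 dB(A).

66.2 dB(A)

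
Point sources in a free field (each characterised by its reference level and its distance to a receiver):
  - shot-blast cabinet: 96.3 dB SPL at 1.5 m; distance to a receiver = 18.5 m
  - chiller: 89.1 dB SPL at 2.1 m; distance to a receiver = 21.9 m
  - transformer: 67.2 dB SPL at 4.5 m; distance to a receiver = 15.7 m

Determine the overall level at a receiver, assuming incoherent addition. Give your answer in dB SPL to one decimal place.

First find each source's level at the receiver (point-source: −20·log₁₀(r/r_ref)), then combine on an intensity basis.
shot-blast cabinet: 96.3 − 20·log₁₀(18.5/1.5) = 96.3 − 21.82 = 74.48 dB SPL.
chiller: 89.1 − 20·log₁₀(21.9/2.1) = 89.1 − 20.36 = 68.74 dB SPL.
transformer: 67.2 − 20·log₁₀(15.7/4.5) = 67.2 − 10.85 = 56.35 dB SPL.
Σ 10^(L/10) = 3.595e+07 → L_total = 10·log₁₀(3.595e+07) = 75.56 dB SPL.

75.6 dB SPL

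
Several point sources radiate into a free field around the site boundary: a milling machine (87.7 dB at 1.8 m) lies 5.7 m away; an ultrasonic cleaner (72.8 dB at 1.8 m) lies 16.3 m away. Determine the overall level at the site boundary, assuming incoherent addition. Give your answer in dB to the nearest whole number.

78 dB

First find each source's level at the receiver (point-source: −20·log₁₀(r/r_ref)), then combine on an intensity basis.
milling machine: 87.7 − 20·log₁₀(5.7/1.8) = 87.7 − 10.01 = 77.69 dB.
ultrasonic cleaner: 72.8 − 20·log₁₀(16.3/1.8) = 72.8 − 19.14 = 53.66 dB.
Σ 10^(L/10) = 5.895e+07 → L_total = 10·log₁₀(5.895e+07) = 77.71 dB.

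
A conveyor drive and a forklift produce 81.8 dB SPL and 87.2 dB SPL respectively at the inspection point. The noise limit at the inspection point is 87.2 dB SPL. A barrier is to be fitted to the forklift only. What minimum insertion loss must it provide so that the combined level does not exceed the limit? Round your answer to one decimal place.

Everything except the forklift sums to 10^(81.8/10) = 1.514e+08 in linear terms, 81.80 dB SPL.
The limit corresponds to 10^(87.2/10) = 5.248e+08; subtracting the fixed part leaves 3.735e+08 for the forklift, i.e. 85.72 dB SPL.
So the forklift must be reduced from 87.2 to 85.72 dB SPL: IL = 1.48 dB.

1.5 dB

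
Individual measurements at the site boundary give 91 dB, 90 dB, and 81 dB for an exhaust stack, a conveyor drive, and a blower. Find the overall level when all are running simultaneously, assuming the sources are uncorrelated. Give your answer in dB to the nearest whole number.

For uncorrelated sources the intensities add, so convert each level to linear form, sum, and take 10·log₁₀ of the total.
Σ 10^(L/10) = 10^(91/10) + 10^(90/10) + 10^(81/10) = 2.385e+09.
L_total = 10·log₁₀(2.385e+09) = 93.77 dB.

94 dB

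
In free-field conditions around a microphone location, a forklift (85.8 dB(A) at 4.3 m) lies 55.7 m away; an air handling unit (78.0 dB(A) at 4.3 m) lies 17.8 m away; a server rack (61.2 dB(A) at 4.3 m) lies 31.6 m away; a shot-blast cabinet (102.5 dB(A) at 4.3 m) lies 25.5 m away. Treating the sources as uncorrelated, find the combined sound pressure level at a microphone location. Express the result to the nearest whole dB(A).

Apply inverse-square spreading to bring every level to the receiver, then sum 10^(L/10).
forklift: 85.8 − 20·log₁₀(55.7/4.3) = 85.8 − 22.25 = 63.55 dB(A).
air handling unit: 78.0 − 20·log₁₀(17.8/4.3) = 78.0 − 12.34 = 65.66 dB(A).
server rack: 61.2 − 20·log₁₀(31.6/4.3) = 61.2 − 17.32 = 43.88 dB(A).
shot-blast cabinet: 102.5 − 20·log₁₀(25.5/4.3) = 102.5 − 15.46 = 87.04 dB(A).
Σ 10^(L/10) = 5.116e+08 → L_total = 10·log₁₀(5.116e+08) = 87.09 dB(A).

87 dB(A)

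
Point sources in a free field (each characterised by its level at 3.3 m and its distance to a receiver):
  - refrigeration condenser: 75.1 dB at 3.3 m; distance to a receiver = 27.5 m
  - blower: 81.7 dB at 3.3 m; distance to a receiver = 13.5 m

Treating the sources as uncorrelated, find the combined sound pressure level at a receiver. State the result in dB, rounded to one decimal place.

First find each source's level at the receiver (point-source: −20·log₁₀(r/r_ref)), then combine on an intensity basis.
refrigeration condenser: 75.1 − 20·log₁₀(27.5/3.3) = 75.1 − 18.42 = 56.68 dB.
blower: 81.7 − 20·log₁₀(13.5/3.3) = 81.7 − 12.24 = 69.46 dB.
Σ 10^(L/10) = 9.304e+06 → L_total = 10·log₁₀(9.304e+06) = 69.69 dB.

69.7 dB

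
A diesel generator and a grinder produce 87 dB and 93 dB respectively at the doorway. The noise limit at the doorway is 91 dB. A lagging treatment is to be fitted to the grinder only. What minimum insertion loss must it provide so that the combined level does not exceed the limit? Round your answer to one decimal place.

Everything except the grinder sums to 10^(87/10) = 5.012e+08 in linear terms, 87.00 dB.
The limit corresponds to 10^(91/10) = 1.259e+09; subtracting the fixed part leaves 7.577e+08 for the grinder, i.e. 88.80 dB.
So the grinder must be reduced from 93 to 88.80 dB: IL = 4.20 dB.

4.2 dB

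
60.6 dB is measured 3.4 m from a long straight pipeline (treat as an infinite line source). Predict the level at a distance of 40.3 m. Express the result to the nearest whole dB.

Line-source attenuation: ΔL = 10·log₁₀(r₂/r₁) = 10·log₁₀(40.3/3.4) = 10.738 dB.
L₂ = 60.6 − 10·log₁₀(40.3/3.4) = 60.6 − 10.738 = 49.86 dB.

50 dB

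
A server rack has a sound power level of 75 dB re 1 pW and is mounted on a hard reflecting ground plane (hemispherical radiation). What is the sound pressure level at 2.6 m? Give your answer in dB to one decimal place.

The power spreads over a hemisphere of area 2π·r², so L_p = L_w − 10·log₁₀(2π·r²).
2π·r² = 42.47 m², 10·log₁₀ of that is 16.281 dB.
L_p = 75 − 16.281 = 58.72 dB.

58.7 dB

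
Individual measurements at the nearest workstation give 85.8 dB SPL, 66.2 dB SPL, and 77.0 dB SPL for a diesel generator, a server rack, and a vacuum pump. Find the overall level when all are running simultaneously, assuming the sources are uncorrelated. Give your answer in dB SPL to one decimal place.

86.4 dB SPL

For uncorrelated sources the intensities add, so convert each level to linear form, sum, and take 10·log₁₀ of the total.
Σ 10^(L/10) = 10^(85.8/10) + 10^(66.2/10) + 10^(77.0/10) = 4.345e+08.
L_total = 10·log₁₀(4.345e+08) = 86.38 dB SPL.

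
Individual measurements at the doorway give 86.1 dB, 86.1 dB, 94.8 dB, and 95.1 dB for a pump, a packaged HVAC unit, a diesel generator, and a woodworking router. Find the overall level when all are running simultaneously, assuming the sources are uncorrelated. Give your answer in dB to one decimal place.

98.5 dB

Incoherent sources combine by intensity addition: L_total = 10·log₁₀(Σ 10^(L_i/10)).
Σ 10^(L/10) = 10^(86.1/10) + 10^(86.1/10) + 10^(94.8/10) + 10^(95.1/10) = 7.071e+09.
L_total = 10·log₁₀(7.071e+09) = 98.49 dB.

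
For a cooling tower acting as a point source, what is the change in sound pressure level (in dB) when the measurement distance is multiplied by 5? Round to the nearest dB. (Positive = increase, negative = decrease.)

-14 dB

A point source loses 6 dB per doubling of distance; generally ΔL = −20·log₁₀(r₂/r₁).
ΔL = −20·log₁₀(5) = -13.98 dB.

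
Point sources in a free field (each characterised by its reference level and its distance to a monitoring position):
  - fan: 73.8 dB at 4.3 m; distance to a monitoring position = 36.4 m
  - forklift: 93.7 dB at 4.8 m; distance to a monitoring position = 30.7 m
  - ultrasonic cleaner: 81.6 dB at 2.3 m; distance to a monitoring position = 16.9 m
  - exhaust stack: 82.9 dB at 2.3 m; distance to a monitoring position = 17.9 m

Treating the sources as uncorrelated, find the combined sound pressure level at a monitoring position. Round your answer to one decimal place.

78.0 dB

First find each source's level at the receiver (point-source: −20·log₁₀(r/r_ref)), then combine on an intensity basis.
fan: 73.8 − 20·log₁₀(36.4/4.3) = 73.8 − 18.55 = 55.25 dB.
forklift: 93.7 − 20·log₁₀(30.7/4.8) = 93.7 − 16.12 = 77.58 dB.
ultrasonic cleaner: 81.6 − 20·log₁₀(16.9/2.3) = 81.6 − 17.32 = 64.28 dB.
exhaust stack: 82.9 − 20·log₁₀(17.9/2.3) = 82.9 − 17.82 = 65.08 dB.
Σ 10^(L/10) = 6.354e+07 → L_total = 10·log₁₀(6.354e+07) = 78.03 dB.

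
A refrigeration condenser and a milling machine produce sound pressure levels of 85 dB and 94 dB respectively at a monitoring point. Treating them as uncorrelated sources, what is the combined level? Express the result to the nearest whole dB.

95 dB

For uncorrelated sources the intensities add, so convert each level to linear form, sum, and take 10·log₁₀ of the total.
Σ 10^(L/10) = 10^(85/10) + 10^(94/10) = 2.828e+09.
L_total = 10·log₁₀(2.828e+09) = 94.51 dB.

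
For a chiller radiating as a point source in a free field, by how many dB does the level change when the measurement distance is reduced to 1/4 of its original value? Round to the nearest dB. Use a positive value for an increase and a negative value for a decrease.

+12 dB

With spherical spreading the level changes by −20·log₁₀(r₂/r₁).
ΔL = −20·log₁₀(0.25) = +12.04 dB.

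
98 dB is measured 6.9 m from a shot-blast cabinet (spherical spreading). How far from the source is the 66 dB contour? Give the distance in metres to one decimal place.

For a point source L₁ − L₂ = 20·log₁₀(r₂/r₁), so r₂ = r₁·10^((L₁−L₂)/20).
r₂ = 6.9·10^((98−66)/20) = 6.9·10^(32.0/20) = 274.69 m.

274.7 m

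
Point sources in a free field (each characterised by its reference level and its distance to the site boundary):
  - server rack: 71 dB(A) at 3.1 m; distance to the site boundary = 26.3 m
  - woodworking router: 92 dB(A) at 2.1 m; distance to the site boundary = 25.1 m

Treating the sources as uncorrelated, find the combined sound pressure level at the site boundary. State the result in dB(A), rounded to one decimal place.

Propagate each source to the receiver with L = L_ref − 20·log₁₀(r/r_ref), then add intensities.
server rack: 71 − 20·log₁₀(26.3/3.1) = 71 − 18.57 = 52.43 dB(A).
woodworking router: 92 − 20·log₁₀(25.1/2.1) = 92 − 21.55 = 70.45 dB(A).
Σ 10^(L/10) = 1.127e+07 → L_total = 10·log₁₀(1.127e+07) = 70.52 dB(A).

70.5 dB(A)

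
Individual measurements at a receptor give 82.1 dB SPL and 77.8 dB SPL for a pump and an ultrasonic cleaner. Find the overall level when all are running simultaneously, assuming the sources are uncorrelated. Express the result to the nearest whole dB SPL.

For uncorrelated sources the intensities add, so convert each level to linear form, sum, and take 10·log₁₀ of the total.
Σ 10^(L/10) = 10^(82.1/10) + 10^(77.8/10) = 2.224e+08.
L_total = 10·log₁₀(2.224e+08) = 83.47 dB SPL.

83 dB SPL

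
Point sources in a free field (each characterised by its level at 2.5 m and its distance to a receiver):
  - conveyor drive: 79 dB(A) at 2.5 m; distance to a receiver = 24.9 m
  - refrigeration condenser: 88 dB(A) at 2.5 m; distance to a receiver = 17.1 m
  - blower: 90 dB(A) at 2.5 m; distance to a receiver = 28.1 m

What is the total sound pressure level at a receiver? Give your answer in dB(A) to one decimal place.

73.5 dB(A)

Apply inverse-square spreading to bring every level to the receiver, then sum 10^(L/10).
conveyor drive: 79 − 20·log₁₀(24.9/2.5) = 79 − 19.97 = 59.03 dB(A).
refrigeration condenser: 88 − 20·log₁₀(17.1/2.5) = 88 − 16.70 = 71.30 dB(A).
blower: 90 − 20·log₁₀(28.1/2.5) = 90 − 21.02 = 68.98 dB(A).
Σ 10^(L/10) = 2.220e+07 → L_total = 10·log₁₀(2.220e+07) = 73.46 dB(A).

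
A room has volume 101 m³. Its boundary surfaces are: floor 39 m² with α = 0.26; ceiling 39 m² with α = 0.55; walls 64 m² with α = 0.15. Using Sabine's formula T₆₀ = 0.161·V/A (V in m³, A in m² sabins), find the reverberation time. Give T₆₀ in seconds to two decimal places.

A = Σ Sᵢαᵢ = 39·0.26 + 39·0.55 + 64·0.15 = 41.19 m².
T₆₀ = 0.161·V/A = 0.161·101/41.19 = 0.395 s.

0.39 s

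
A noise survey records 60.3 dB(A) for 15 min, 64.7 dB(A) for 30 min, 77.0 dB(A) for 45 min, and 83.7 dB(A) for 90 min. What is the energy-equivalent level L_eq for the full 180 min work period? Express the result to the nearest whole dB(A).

81 dB(A)

The energy average is taken in the linear domain: L_eq = 10·log₁₀[(Σ tᵢ·10^(Lᵢ/10))/T], T = 180 min.
Σ tᵢ·10^(Lᵢ/10) = 15·10^(60.3/10) + 30·10^(64.7/10) + 45·10^(77.0/10) + 90·10^(83.7/10) = 2.346e+10.
L_eq = 10·log₁₀(2.346e+10/180) = 81.15 dB(A).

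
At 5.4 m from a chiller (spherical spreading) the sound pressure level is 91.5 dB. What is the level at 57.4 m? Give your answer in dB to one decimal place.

71.0 dB

Spherical spreading from a point source gives a 20·log₁₀(r₂/r₁) drop.
L₂ = 91.5 − 20·log₁₀(57.4/5.4) = 91.5 − 20.530 = 70.97 dB.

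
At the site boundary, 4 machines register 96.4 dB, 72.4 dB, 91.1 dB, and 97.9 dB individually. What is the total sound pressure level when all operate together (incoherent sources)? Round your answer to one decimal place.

Incoherent sources combine by intensity addition: L_total = 10·log₁₀(Σ 10^(L_i/10)).
Σ 10^(L/10) = 10^(96.4/10) + 10^(72.4/10) + 10^(91.1/10) + 10^(97.9/10) = 1.184e+10.
L_total = 10·log₁₀(1.184e+10) = 100.73 dB.

100.7 dB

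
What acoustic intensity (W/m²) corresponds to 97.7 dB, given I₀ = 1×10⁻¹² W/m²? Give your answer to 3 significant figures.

0.00589 W/m²

I = I₀·10^(L/10) = 10⁻¹² × 10^(97.7/10) = 10^(-2.230).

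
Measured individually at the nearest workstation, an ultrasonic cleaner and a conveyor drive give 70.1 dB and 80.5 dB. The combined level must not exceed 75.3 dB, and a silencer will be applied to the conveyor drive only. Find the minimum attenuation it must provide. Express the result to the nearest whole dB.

7 dB

The untreated sources together contribute 10^(70.1/10) = 1.023e+07, i.e. 70.10 dB.
To meet 75.3 dB overall, the treated conveyor drive may contribute at most 10^(75.3/10) − 1.023e+07 = 2.365e+07, i.e. 73.74 dB.
So the conveyor drive must be reduced from 80.5 to 73.74 dB: IL = 6.76 dB.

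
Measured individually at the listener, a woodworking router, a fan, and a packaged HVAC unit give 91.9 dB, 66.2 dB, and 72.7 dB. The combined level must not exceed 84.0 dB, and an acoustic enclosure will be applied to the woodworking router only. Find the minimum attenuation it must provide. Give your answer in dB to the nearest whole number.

8 dB

The untreated sources together contribute 10^(66.2/10) + 10^(72.7/10) = 2.279e+07, i.e. 73.58 dB.
The limit corresponds to 10^(84.0/10) = 2.512e+08; subtracting the fixed part leaves 2.284e+08 for the woodworking router, i.e. 83.59 dB.
So the woodworking router must be reduced from 91.9 to 83.59 dB: IL = 8.31 dB.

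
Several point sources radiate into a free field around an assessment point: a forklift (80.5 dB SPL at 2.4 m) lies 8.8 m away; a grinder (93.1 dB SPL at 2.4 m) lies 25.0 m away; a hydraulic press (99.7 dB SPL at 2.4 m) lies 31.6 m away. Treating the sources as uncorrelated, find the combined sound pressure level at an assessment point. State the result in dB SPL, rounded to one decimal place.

79.1 dB SPL

First find each source's level at the receiver (point-source: −20·log₁₀(r/r_ref)), then combine on an intensity basis.
forklift: 80.5 − 20·log₁₀(8.8/2.4) = 80.5 − 11.29 = 69.21 dB SPL.
grinder: 93.1 − 20·log₁₀(25.0/2.4) = 93.1 − 20.35 = 72.75 dB SPL.
hydraulic press: 99.7 − 20·log₁₀(31.6/2.4) = 99.7 − 22.39 = 77.31 dB SPL.
Σ 10^(L/10) = 8.100e+07 → L_total = 10·log₁₀(8.100e+07) = 79.08 dB SPL.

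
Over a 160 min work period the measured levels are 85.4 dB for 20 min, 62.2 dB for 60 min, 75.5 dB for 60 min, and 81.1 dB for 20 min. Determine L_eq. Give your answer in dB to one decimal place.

78.7 dB

The energy average is taken in the linear domain: L_eq = 10·log₁₀[(Σ tᵢ·10^(Lᵢ/10))/T], T = 160 min.
Σ tᵢ·10^(Lᵢ/10) = 20·10^(85.4/10) + 60·10^(62.2/10) + 60·10^(75.5/10) + 20·10^(81.1/10) = 1.174e+10.
L_eq = 10·log₁₀(1.174e+10/160) = 78.66 dB.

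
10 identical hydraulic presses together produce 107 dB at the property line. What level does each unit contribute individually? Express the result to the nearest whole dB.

97 dB

Dividing the total intensity by 10 lowers the level by 10·log₁₀ 10 = 10.000 dB: L₁ = 107 − 10.000.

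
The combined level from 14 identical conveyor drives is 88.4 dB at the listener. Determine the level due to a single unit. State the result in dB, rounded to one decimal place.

76.9 dB

For N identical incoherent sources L_total = L₁ + 10·log₁₀ N, so L₁ = 88.4 − 10·log₁₀(14) = 88.4 − 11.461.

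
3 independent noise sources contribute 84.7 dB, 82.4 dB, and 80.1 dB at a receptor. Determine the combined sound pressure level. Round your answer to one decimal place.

Incoherent sources combine by intensity addition: L_total = 10·log₁₀(Σ 10^(L_i/10)).
Σ 10^(L/10) = 10^(84.7/10) + 10^(82.4/10) + 10^(80.1/10) = 5.712e+08.
L_total = 10·log₁₀(5.712e+08) = 87.57 dB.

87.6 dB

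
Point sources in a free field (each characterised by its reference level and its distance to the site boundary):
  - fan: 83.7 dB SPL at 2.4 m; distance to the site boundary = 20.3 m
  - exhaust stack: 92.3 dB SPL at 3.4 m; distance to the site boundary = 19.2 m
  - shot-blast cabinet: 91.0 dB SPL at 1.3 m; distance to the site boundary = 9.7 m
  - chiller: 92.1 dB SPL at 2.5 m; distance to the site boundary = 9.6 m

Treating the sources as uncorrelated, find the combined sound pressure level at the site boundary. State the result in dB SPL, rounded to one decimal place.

82.8 dB SPL

First find each source's level at the receiver (point-source: −20·log₁₀(r/r_ref)), then combine on an intensity basis.
fan: 83.7 − 20·log₁₀(20.3/2.4) = 83.7 − 18.55 = 65.15 dB SPL.
exhaust stack: 92.3 − 20·log₁₀(19.2/3.4) = 92.3 − 15.04 = 77.26 dB SPL.
shot-blast cabinet: 91.0 − 20·log₁₀(9.7/1.3) = 91.0 − 17.46 = 73.54 dB SPL.
chiller: 92.1 − 20·log₁₀(9.6/2.5) = 92.1 − 11.69 = 80.41 dB SPL.
Σ 10^(L/10) = 1.891e+08 → L_total = 10·log₁₀(1.891e+08) = 82.77 dB SPL.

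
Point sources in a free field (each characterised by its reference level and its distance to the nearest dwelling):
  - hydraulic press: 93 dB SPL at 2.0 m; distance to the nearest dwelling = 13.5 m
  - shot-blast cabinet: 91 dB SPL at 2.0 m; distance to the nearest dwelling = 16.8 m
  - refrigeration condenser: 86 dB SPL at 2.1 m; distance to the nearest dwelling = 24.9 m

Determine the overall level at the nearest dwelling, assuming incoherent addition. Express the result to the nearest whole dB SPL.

78 dB SPL

First find each source's level at the receiver (point-source: −20·log₁₀(r/r_ref)), then combine on an intensity basis.
hydraulic press: 93 − 20·log₁₀(13.5/2.0) = 93 − 16.59 = 76.41 dB SPL.
shot-blast cabinet: 91 − 20·log₁₀(16.8/2.0) = 91 − 18.49 = 72.51 dB SPL.
refrigeration condenser: 86 − 20·log₁₀(24.9/2.1) = 86 − 21.48 = 64.52 dB SPL.
Σ 10^(L/10) = 6.447e+07 → L_total = 10·log₁₀(6.447e+07) = 78.09 dB SPL.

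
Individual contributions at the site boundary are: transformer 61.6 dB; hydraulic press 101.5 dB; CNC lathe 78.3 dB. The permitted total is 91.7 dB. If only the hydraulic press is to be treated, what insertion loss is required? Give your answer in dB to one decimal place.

Everything except the hydraulic press sums to 10^(61.6/10) + 10^(78.3/10) = 6.905e+07 in linear terms, 78.39 dB.
To meet 91.7 dB overall, the treated hydraulic press may contribute at most 10^(91.7/10) − 6.905e+07 = 1.410e+09, i.e. 91.49 dB.
Required insertion loss = 101.5 − 91.49 = 10.01 dB.

10.0 dB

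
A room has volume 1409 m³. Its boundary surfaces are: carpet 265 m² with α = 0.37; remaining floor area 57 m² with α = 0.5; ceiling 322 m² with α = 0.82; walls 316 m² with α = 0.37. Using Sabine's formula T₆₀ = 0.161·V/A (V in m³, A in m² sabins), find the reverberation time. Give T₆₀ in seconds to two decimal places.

A = Σ Sᵢαᵢ = 265·0.37 + 57·0.5 + 322·0.82 + 316·0.37 = 507.51 m².
T₆₀ = 0.161 × 1409 / 507.51 = 0.447 s.

0.45 s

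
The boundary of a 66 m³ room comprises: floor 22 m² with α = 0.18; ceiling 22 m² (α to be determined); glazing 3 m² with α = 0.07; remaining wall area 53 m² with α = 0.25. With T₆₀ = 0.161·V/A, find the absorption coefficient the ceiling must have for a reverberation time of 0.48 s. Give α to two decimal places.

A = 0.161·V/T₆₀ = 0.161·66/0.48 = 22.14 m² sabins.
Absorption from the other surfaces = 22·0.18 + 3·0.07 + 53·0.25 = 17.42 m², so the ceiling must supply 4.72 m² over 22 m².
α = 4.72/22 = 0.214.

0.21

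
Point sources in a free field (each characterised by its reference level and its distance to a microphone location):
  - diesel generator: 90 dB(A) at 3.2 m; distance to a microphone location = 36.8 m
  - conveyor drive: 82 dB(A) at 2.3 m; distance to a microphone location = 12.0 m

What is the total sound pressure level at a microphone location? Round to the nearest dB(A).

Propagate each source to the receiver with L = L_ref − 20·log₁₀(r/r_ref), then add intensities.
diesel generator: 90 − 20·log₁₀(36.8/3.2) = 90 − 21.21 = 68.79 dB(A).
conveyor drive: 82 − 20·log₁₀(12.0/2.3) = 82 − 14.35 = 67.65 dB(A).
Σ 10^(L/10) = 1.338e+07 → L_total = 10·log₁₀(1.338e+07) = 71.27 dB(A).

71 dB(A)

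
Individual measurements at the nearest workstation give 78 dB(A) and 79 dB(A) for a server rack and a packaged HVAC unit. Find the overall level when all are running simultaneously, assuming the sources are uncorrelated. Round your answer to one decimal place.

81.5 dB(A)

For uncorrelated sources the intensities add, so convert each level to linear form, sum, and take 10·log₁₀ of the total.
Σ 10^(L/10) = 10^(78/10) + 10^(79/10) = 1.425e+08.
L_total = 10·log₁₀(1.425e+08) = 81.54 dB(A).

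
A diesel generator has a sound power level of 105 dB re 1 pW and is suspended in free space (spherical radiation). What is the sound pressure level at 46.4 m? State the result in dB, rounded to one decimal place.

Free-field spherical radiation: L_p = L_w − 10·log₁₀(4π·r²), r = 46.4 m.
4π·r² = 2.705e+04 m², 10·log₁₀ of that is 44.322 dB.
L_p = 105 − 44.322 = 60.68 dB.

60.7 dB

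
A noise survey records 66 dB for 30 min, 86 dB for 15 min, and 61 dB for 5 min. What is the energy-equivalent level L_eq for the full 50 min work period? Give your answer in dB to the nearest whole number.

L_eq = 10·log₁₀[(1/T)·Σ tᵢ·10^(Lᵢ/10)] with T = 50 min.
Σ tᵢ·10^(Lᵢ/10) = 30·10^(66/10) + 15·10^(86/10) + 5·10^(61/10) = 6.097e+09.
L_eq = 10·log₁₀(6.097e+09/50) = 80.86 dB.

81 dB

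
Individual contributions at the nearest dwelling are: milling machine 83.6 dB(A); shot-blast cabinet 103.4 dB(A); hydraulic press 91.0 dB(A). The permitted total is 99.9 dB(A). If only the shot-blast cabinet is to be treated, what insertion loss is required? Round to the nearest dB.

4 dB

Everything except the shot-blast cabinet sums to 10^(83.6/10) + 10^(91.0/10) = 1.488e+09 in linear terms, 91.73 dB(A).
The limit corresponds to 10^(99.9/10) = 9.772e+09; subtracting the fixed part leaves 8.284e+09 for the shot-blast cabinet, i.e. 99.18 dB(A).
Required insertion loss = 103.4 − 99.18 = 4.22 dB.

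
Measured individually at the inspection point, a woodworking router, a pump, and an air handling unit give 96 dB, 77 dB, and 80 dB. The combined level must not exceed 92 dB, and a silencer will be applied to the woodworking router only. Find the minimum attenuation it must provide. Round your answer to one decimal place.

Everything except the woodworking router sums to 10^(77/10) + 10^(80/10) = 1.501e+08 in linear terms, 81.76 dB.
To meet 92 dB overall, the treated woodworking router may contribute at most 10^(92/10) − 1.501e+08 = 1.435e+09, i.e. 91.57 dB.
Required insertion loss = 96 − 91.57 = 4.43 dB.

4.4 dB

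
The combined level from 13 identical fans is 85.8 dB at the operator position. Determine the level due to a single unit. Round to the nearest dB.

Dividing the total intensity by 13 lowers the level by 10·log₁₀ 13 = 11.139 dB: L₁ = 85.8 − 11.139.

75 dB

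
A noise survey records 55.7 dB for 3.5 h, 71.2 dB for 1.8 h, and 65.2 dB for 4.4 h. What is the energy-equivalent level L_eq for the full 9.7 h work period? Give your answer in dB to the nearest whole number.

66 dB

L_eq = 10·log₁₀[(1/T)·Σ tᵢ·10^(Lᵢ/10)] with T = 9.7 h.
Σ tᵢ·10^(Lᵢ/10) = 3.5·10^(55.7/10) + 1.8·10^(71.2/10) + 4.4·10^(65.2/10) = 3.960e+07.
L_eq = 10·log₁₀(3.960e+07/9.7) = 66.11 dB.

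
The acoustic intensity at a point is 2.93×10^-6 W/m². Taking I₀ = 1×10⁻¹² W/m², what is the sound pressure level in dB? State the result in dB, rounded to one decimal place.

L = 10·log₁₀(I/I₀) = 10·log₁₀(2.93×10^-6/10⁻¹²) = 10·log₁₀(2.93×10^6).
L = 10·(0.4669 + 6) = 64.67 dB.

64.7 dB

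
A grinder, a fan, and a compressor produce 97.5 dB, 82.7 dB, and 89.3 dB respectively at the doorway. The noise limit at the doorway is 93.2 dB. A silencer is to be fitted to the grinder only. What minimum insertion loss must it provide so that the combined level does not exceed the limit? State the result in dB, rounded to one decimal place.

7.3 dB

Fixed contribution from the other sources: Σ 10^(L/10) = 10^(82.7/10) + 10^(89.3/10) = 1.037e+09 (90.16 dB).
The limit corresponds to 10^(93.2/10) = 2.089e+09; subtracting the fixed part leaves 1.052e+09 for the grinder, i.e. 90.22 dB.
So the grinder must be reduced from 97.5 to 90.22 dB: IL = 7.28 dB.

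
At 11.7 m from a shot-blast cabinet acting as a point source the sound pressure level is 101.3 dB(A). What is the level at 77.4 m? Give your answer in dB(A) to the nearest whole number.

85 dB(A)

For a point source, L₂ = L₁ − 20·log₁₀(r₂/r₁).
L₂ = 101.3 − 20·log₁₀(77.4/11.7) = 101.3 − 16.411 = 84.89 dB(A).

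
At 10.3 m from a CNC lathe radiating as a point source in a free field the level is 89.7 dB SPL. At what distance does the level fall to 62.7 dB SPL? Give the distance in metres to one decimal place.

For a point source L₁ − L₂ = 20·log₁₀(r₂/r₁), so r₂ = r₁·10^((L₁−L₂)/20).
r₂ = 10.3·10^((89.7−62.7)/20) = 10.3·10^(27.0/20) = 230.59 m.

230.6 m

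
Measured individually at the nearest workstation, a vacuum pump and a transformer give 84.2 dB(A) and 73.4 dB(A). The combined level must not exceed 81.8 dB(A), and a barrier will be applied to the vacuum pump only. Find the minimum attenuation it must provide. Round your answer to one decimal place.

3.1 dB

Everything except the vacuum pump sums to 10^(73.4/10) = 2.188e+07 in linear terms, 73.40 dB(A).
To meet 81.8 dB(A) overall, the treated vacuum pump may contribute at most 10^(81.8/10) − 2.188e+07 = 1.295e+08, i.e. 81.12 dB(A).
So the vacuum pump must be reduced from 84.2 to 81.12 dB(A): IL = 3.08 dB.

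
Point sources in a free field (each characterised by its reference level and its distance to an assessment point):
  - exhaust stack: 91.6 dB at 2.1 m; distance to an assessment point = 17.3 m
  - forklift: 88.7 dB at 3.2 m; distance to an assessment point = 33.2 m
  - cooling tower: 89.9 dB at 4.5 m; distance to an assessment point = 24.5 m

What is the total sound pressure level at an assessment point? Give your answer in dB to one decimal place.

Apply inverse-square spreading to bring every level to the receiver, then sum 10^(L/10).
exhaust stack: 91.6 − 20·log₁₀(17.3/2.1) = 91.6 − 18.32 = 73.28 dB.
forklift: 88.7 − 20·log₁₀(33.2/3.2) = 88.7 − 20.32 = 68.38 dB.
cooling tower: 89.9 − 20·log₁₀(24.5/4.5) = 89.9 − 14.72 = 75.18 dB.
Σ 10^(L/10) = 6.115e+07 → L_total = 10·log₁₀(6.115e+07) = 77.86 dB.

77.9 dB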